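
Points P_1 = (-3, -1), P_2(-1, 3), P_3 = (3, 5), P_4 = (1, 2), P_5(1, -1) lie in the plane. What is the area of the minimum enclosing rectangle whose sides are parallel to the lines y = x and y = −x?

36

In coordinates u = x + y, v = x − y the rectangle is axis-aligned; the map (x,y)→(u,v) scales areas by 2.
u-values: -4, 2, 8, 3, 0; range = 8 − (-4) = 12.
v-values: -2, -4, -2, -1, 2; range = 2 − (-4) = 6.
Area = (12 × 6) / 2 = 36.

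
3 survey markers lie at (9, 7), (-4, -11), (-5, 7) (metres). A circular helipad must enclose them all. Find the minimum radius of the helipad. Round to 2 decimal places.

Call the three points A, B, C in the order given.
Side lengths²: AB² = 493, AC² = 196, BC² = 325.
Since AB² = 493 < 325 + 196 = 521, the triangle is acute, so the smallest enclosing circle is the circumcircle.
Circumcentre = (2, -59/36), r² = 160225/1296.
r = √(160225/1296) ≈ 11.12.

11.12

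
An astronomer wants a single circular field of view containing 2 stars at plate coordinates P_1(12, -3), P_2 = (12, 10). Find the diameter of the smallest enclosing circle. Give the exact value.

13

The smallest circle enclosing two points has them as diameter endpoints.
Centre = midpoint = (12, 3.5); r² = |P_1P_2|²/4 = 169/4 = 42.25.
Diameter = 2r = 2√(42.25) = 13.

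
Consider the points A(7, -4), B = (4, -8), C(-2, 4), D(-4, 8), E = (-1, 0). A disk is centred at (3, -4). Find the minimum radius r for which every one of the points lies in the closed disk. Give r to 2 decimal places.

13.89

The required radius is the distance from (3, -4) to the farthest point.
Squared distances: 16, 17, 89, 193, 32.
Maximum is 193, attained at D.
r = √193 ≈ 13.89.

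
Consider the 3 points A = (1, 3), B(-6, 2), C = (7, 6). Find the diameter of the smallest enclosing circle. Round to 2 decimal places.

13.60

Side lengths²: AB² = 50, AC² = 45, BC² = 185.
Since BC² = 185 ≥ 50 + 45 = 95, the angle opposite BC is not acute, so the smallest enclosing circle has BC as diameter.
Centre = midpoint of BC = (0.5, 4), r² = 185/4 = 46.25.
Diameter = 2r = 2√(46.25) ≈ 13.60.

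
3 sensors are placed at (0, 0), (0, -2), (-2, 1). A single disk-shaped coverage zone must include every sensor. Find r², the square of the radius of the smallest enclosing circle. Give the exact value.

3.25

Call the three points A, B, C in the order given.
Side lengths²: AB² = 4, AC² = 5, BC² = 13.
Since BC² = 13 ≥ 5 + 4 = 9, the angle opposite BC is not acute, so the smallest enclosing circle has BC as diameter.
Centre = midpoint of BC = (-1, -0.5), r² = 13/4 = 3.25.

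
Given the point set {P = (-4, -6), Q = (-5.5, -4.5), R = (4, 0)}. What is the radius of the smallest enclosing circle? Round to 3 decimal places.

5.256

Side lengths²: PQ² = 4.5, PR² = 100, QR² = 110.5.
Since QR² = 110.5 ≥ 100 + 4.5 = 104.5, the angle opposite QR is not acute, so the smallest enclosing circle has QR as diameter.
Centre = midpoint of QR = (-0.75, -2.25), r² = 110.5/4 = 27.625.
r = √(27.625) ≈ 5.256.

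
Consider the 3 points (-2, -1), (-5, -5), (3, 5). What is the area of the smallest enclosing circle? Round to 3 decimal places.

128.805

Call the three points A, B, C in the order given.
Side lengths²: AB² = 25, AC² = 61, BC² = 164.
Since BC² = 164 ≥ 61 + 25 = 86, the angle opposite BC is not acute, so the smallest enclosing circle has BC as diameter.
Centre = midpoint of BC = (-1, 0), r² = 164/4 = 41.
Area = π·r² = π·41 ≈ 128.805.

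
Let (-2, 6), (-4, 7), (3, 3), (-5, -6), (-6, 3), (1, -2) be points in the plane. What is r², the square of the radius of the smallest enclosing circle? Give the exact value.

A smallest enclosing disk is always determined by at most three of the input points on its boundary.
The minimum enclosing circle is determined by three boundary points: (-4, 7), (3, 3), (-5, -6).
Their circumcentre is (-119/38, 15/38) with r² = 32045/722.
The farthest remaining point (-2, 6) is at distance² 23609/722 ≤ 32045/722.

32045/722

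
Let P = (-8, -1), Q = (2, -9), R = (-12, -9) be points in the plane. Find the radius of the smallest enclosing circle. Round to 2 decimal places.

Side lengths²: PQ² = 164, PR² = 80, QR² = 196.
Since QR² = 196 < 164 + 80 = 244, the triangle is acute, so the smallest enclosing circle is the circumcircle.
Circumcentre = (-5, -7.5), r² = 51.25.
r = √(51.25) ≈ 7.16.

7.16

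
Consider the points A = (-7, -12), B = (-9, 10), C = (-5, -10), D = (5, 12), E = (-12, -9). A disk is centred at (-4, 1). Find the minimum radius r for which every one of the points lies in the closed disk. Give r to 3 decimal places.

The required radius is the distance from (-4, 1) to the farthest point.
Squared distances: 178, 106, 122, 202, 164.
Maximum is 202, attained at D.
r = √202 ≈ 14.213.

14.213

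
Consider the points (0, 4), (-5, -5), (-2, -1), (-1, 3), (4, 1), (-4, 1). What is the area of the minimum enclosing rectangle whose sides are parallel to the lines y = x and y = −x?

60

In coordinates u = x + y, v = x − y the rectangle is axis-aligned; the map (x,y)→(u,v) scales areas by 2.
u-values: 4, -10, -3, 2, 5, -3; range = 5 − (-10) = 15.
v-values: -4, 0, -1, -4, 3, -5; range = 3 − (-5) = 8.
Area = (15 × 8) / 2 = 60.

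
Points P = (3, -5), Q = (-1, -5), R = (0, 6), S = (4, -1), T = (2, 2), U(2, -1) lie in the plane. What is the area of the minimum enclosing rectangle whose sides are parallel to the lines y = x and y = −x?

In coordinates u = x + y, v = x − y the rectangle is axis-aligned; the map (x,y)→(u,v) scales areas by 2.
u-values: -2, -6, 6, 3, 4, 1; range = 6 − (-6) = 12.
v-values: 8, 4, -6, 5, 0, 3; range = 8 − (-6) = 14.
Area = (12 × 14) / 2 = 84.

84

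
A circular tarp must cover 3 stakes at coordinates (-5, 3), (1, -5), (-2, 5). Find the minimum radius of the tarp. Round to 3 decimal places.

5.228

Call the three points A, B, C in the order given.
Side lengths²: AB² = 100, AC² = 13, BC² = 109.
Since BC² = 109 < 100 + 13 = 113, the triangle is acute, so the smallest enclosing circle is the circumcircle.
Circumcentre = (-7/9, -1/12), r² = 35425/1296.
r = √(35425/1296) ≈ 5.228.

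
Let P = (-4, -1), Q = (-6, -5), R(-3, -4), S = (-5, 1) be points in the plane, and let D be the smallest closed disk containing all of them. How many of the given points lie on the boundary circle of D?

3

A smallest enclosing disk is always determined by at most three of the input points on its boundary.
The minimum enclosing circle is determined by three boundary points: Q, R, S.
Their circumcentre is (-181/34, -69/34) with r² = 5365/578.
The farthest remaining point P is at distance² 1625/578 ≤ 5365/578.
The points at distance exactly r from the centre are Q, R, S — 3 points.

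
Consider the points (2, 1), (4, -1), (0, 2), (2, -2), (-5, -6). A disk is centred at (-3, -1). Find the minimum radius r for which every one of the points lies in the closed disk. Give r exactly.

The required radius is the distance from (-3, -1) to the farthest point.
Squared distances: 29, 49, 18, 26, 29.
Maximum is 49, attained at (4, -1).
r = √49 = 7.

7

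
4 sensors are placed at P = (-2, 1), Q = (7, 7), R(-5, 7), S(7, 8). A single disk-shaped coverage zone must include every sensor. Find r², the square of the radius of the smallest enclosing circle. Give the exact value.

A smallest enclosing disk is always determined by at most three of the input points on its boundary.
The minimum enclosing circle is determined by three boundary points: P, R, S.
Their circumcentre is (1.1, 6.3) with r² = 37.7.
The farthest remaining point Q is at distance² 35.3 ≤ 37.7.

37.7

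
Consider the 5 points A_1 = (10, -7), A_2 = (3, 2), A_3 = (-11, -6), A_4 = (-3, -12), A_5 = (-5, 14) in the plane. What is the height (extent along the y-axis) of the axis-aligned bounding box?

max y = 14, min y = -12, so height = 26.

26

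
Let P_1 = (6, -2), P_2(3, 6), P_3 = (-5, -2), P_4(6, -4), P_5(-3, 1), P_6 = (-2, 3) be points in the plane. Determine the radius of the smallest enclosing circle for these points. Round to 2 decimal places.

The minimum enclosing circle is determined by three boundary points: P_2, P_3, P_4.
Their circumcentre is (27/26, -1/26) with r² = 13625/338.
The farthest remaining point P_1 is at distance² 9621/338 ≤ 13625/338.
r = √(13625/338) ≈ 6.35.

6.35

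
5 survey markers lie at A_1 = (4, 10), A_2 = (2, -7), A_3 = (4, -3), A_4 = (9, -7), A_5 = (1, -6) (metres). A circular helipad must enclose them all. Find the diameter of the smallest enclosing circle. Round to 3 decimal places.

The minimum enclosing circle is determined by three boundary points: A_1, A_2, A_4.
Their circumcentre is (5.5, 41/34) with r² = 46001/578.
The farthest remaining point A_5 is at distance² 41717/578 ≤ 46001/578.
Diameter = 2r = 2√(46001/578) ≈ 17.842.

17.842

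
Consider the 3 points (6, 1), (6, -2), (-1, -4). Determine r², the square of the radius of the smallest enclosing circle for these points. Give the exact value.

18.5

Call the three points A, B, C in the order given.
Side lengths²: AB² = 9, AC² = 74, BC² = 53.
Since AC² = 74 ≥ 53 + 9 = 62, the angle opposite AC is not acute, so the smallest enclosing circle has AC as diameter.
Centre = midpoint of AC = (2.5, -1.5), r² = 74/4 = 18.5.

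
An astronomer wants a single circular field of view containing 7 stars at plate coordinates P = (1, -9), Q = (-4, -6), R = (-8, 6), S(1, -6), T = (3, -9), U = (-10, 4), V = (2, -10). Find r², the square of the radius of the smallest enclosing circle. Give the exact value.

89

By Welzl's lemma the MEC is supported by two points (diametrically opposite) or three points (on a circumcircle).
The farthest pair is R–V with squared distance 356. The circle on this segment as diameter has centre (-3, -2) and r² = 356/4 = 89.
Check P: distance² to centre = 65 ≤ 89, so it lies inside.
All remaining points lie in this disk, and no smaller disk contains both endpoints, so this is the minimum enclosing circle.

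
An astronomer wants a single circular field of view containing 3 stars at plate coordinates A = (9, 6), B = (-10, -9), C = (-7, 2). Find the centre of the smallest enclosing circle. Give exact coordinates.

(-0.5, -1.5)

Side lengths²: AB² = 586, AC² = 272, BC² = 130.
Since AB² = 586 ≥ 272 + 130 = 402, the angle opposite AB is not acute, so the smallest enclosing circle has AB as diameter.
Centre = midpoint of AB = (-0.5, -1.5), r² = 586/4 = 146.5.
Centre = (-0.5, -1.5).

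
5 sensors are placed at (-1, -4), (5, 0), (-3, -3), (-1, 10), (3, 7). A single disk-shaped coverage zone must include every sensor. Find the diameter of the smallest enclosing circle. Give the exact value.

14

By Welzl's lemma the MEC is supported by two points (diametrically opposite) or three points (on a circumcircle).
The farthest pair is (-1, -4)–(-1, 10) with squared distance 196. The circle on this segment as diameter has centre (-1, 3) and r² = 196/4 = 49.
Check (5, 0): distance² to centre = 45 ≤ 49, so it lies inside.
All remaining points lie in this disk, and no smaller disk contains both endpoints, so this is the minimum enclosing circle.
Diameter = 2r = 2√49 = 14.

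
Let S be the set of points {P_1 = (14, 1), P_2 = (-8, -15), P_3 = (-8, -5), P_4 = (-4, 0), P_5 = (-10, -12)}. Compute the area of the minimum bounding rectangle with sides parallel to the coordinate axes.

x ranges over [-10, 14], width 24.
y ranges over [-15, 1], height 16.
Area = 24 × 16 = 384.

384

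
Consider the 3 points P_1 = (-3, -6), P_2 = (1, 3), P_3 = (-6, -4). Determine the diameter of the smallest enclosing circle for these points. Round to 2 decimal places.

Side lengths²: P_1P_2² = 97, P_1P_3² = 13, P_2P_3² = 98.
Since P_2P_3² = 98 < 97 + 13 = 110, the triangle is acute, so the smallest enclosing circle is the circumcircle.
Circumcentre = (-1.9, -1.1), r² = 25.22.
Diameter = 2r = 2√(25.22) ≈ 10.04.

10.04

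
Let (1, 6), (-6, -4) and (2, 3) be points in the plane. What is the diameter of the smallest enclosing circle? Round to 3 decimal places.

12.207

Call the three points A, B, C in the order given.
Side lengths²: AB² = 149, AC² = 10, BC² = 113.
Since AB² = 149 ≥ 113 + 10 = 123, the angle opposite AB is not acute, so the smallest enclosing circle has AB as diameter.
Centre = midpoint of AB = (-2.5, 1), r² = 149/4 = 37.25.
Diameter = 2r = 2√(37.25) ≈ 12.207.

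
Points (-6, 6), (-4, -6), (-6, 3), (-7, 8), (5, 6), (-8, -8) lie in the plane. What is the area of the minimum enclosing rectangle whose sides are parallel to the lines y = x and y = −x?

229.5

In coordinates u = x + y, v = x − y the rectangle is axis-aligned; the map (x,y)→(u,v) scales areas by 2.
u-values: 0, -10, -3, 1, 11, -16; range = 11 − (-16) = 27.
v-values: -12, 2, -9, -15, -1, 0; range = 2 − (-15) = 17.
Area = (27 × 17) / 2 = 229.5.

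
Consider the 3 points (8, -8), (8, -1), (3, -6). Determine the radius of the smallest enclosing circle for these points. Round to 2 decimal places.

3.81

Call the three points A, B, C in the order given.
Side lengths²: AB² = 49, AC² = 29, BC² = 50.
Since BC² = 50 < 49 + 29 = 78, the triangle is acute, so the smallest enclosing circle is the circumcircle.
Circumcentre = (6.5, -4.5), r² = 14.5.
r = √(14.5) ≈ 3.81.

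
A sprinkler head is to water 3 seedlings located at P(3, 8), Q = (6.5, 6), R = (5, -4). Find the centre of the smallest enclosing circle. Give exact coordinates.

(4, 2)

Side lengths²: PQ² = 16.25, PR² = 148, QR² = 102.25.
Since PR² = 148 ≥ 102.25 + 16.25 = 118.5, the angle opposite PR is not acute, so the smallest enclosing circle has PR as diameter.
Centre = midpoint of PR = (4, 2), r² = 148/4 = 37.
Centre = (4, 2).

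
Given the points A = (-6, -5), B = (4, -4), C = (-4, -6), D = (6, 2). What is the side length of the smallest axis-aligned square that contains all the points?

12

The bounding box has width 12 and height 8.
An axis-aligned square enclosing the set must have side ≥ max(width, height).
So the minimum side is max(12, 8) = 12.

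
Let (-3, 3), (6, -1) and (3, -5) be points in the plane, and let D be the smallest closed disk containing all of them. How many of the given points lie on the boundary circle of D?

3

Call the three points A, B, C in the order given.
Side lengths²: AB² = 97, AC² = 100, BC² = 25.
Since AC² = 100 < 97 + 25 = 122, the triangle is acute, so the smallest enclosing circle is the circumcircle.
Circumcentre = (11/12, -0.3125), r² = 60625/2304.
The points at distance exactly r from the centre are (-3, 3), (6, -1), (3, -5) — 3 points.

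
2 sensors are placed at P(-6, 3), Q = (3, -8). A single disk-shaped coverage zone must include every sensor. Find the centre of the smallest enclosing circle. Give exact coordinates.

The smallest circle enclosing two points has them as diameter endpoints.
Centre = midpoint = (-1.5, -2.5); r² = |PQ|²/4 = 202/4 = 50.5.
Centre = (-1.5, -2.5).

(-1.5, -2.5)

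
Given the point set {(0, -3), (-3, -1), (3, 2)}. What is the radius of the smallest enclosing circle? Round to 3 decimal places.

Call the three points A, B, C in the order given.
Side lengths²: AB² = 13, AC² = 34, BC² = 45.
Since BC² = 45 < 34 + 13 = 47, the triangle is acute, so the smallest enclosing circle is the circumcircle.
Circumcentre = (1/14, 5/14), r² = 1105/98.
r = √(1105/98) ≈ 3.358.

3.358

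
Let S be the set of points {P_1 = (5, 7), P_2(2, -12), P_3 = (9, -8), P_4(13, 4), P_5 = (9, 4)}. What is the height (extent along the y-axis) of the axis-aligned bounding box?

19

max y = 7, min y = -12, so height = 19.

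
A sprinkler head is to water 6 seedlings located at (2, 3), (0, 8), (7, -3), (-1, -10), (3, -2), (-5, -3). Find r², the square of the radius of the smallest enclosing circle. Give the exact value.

81.25

The farthest pair is (0, 8)–(-1, -10) with squared distance 325. The circle on this segment as diameter has centre (-0.5, -1) and r² = 325/4 = 81.25.
Check (2, 3): distance² to centre = 22.25 ≤ 81.25, so it lies inside.
All remaining points lie in this disk, and no smaller disk contains both endpoints, so this is the minimum enclosing circle.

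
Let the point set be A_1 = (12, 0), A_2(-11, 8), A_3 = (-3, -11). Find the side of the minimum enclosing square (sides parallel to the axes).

23

The bounding box has width 23 and height 19.
An axis-aligned square enclosing the set must have side ≥ max(width, height).
So the minimum side is max(23, 19) = 23.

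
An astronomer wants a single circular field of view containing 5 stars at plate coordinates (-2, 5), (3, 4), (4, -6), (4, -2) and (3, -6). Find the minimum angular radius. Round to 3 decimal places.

6.265

By Welzl's lemma the MEC is supported by two points (diametrically opposite) or three points (on a circumcircle).
The farthest pair is (-2, 5)–(4, -6) with squared distance 157. The circle on this segment as diameter has centre (1, -0.5) and r² = 157/4 = 39.25.
Check (3, 4): distance² to centre = 24.25 ≤ 39.25, so it lies inside.
All remaining points lie in this disk, and no smaller disk contains both endpoints, so this is the minimum enclosing circle.
r = √(39.25) ≈ 6.265.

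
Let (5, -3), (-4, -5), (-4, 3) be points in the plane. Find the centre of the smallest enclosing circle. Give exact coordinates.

Call the three points A, B, C in the order given.
Side lengths²: AB² = 85, AC² = 117, BC² = 64.
Since AC² = 117 < 85 + 64 = 149, the triangle is acute, so the smallest enclosing circle is the circumcircle.
Circumcentre = (-1/6, -1), r² = 1105/36.
Centre = (-1/6, -1).

(-1/6, -1)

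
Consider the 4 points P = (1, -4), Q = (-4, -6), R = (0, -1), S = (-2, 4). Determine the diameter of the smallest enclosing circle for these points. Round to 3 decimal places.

10.198

The farthest pair is Q–S with squared distance 104. The circle on this segment as diameter has centre (-3, -1) and r² = 104/4 = 26.
Check P: distance² to centre = 25 ≤ 26, so it lies inside.
All remaining points lie in this disk, and no smaller disk contains both endpoints, so this is the minimum enclosing circle.
Diameter = 2r = 2√26 ≈ 10.198.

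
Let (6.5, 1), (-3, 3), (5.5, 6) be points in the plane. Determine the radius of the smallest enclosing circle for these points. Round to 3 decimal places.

Call the three points A, B, C in the order given.
Side lengths²: AB² = 94.25, AC² = 26, BC² = 81.25.
Since AB² = 94.25 < 81.25 + 26 = 107.25, the triangle is acute, so the smallest enclosing circle is the circumcircle.
Circumcentre = (53/28, 75/28), r² = 9425/392.
r = √(9425/392) ≈ 4.903.

4.903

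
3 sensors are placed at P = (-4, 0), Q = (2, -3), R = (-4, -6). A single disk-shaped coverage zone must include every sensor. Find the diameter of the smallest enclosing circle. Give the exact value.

Side lengths²: PQ² = 45, PR² = 36, QR² = 45.
Since QR² = 45 < 45 + 36 = 81, the triangle is acute, so the smallest enclosing circle is the circumcircle.
Circumcentre = (-1.75, -3), r² = 14.0625.
Diameter = 2r = 2√(14.0625) = 7.5.

7.5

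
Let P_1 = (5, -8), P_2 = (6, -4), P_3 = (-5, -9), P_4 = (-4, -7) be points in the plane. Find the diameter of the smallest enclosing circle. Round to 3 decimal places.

The farthest pair is P_2–P_3 with squared distance 146. The circle on this segment as diameter has centre (0.5, -6.5) and r² = 146/4 = 36.5.
Check P_1: distance² to centre = 22.5 ≤ 36.5, so it lies inside.
All remaining points lie in this disk, and no smaller disk contains both endpoints, so this is the minimum enclosing circle.
Diameter = 2r = 2√(36.5) ≈ 12.083.

12.083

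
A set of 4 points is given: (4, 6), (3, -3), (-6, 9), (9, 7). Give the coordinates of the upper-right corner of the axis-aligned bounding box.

(9, 9)

x-range [-6, 9], y-range [-3, 9].
The upper-right corner is (9, 9).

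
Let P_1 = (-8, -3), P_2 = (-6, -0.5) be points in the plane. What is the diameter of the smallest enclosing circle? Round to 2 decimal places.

The smallest circle enclosing two points has them as diameter endpoints.
Centre = midpoint = (-7, -1.75); r² = |P_1P_2|²/4 = 10.25/4 = 2.5625.
Diameter = 2r = 2√(2.5625) ≈ 3.20.

3.20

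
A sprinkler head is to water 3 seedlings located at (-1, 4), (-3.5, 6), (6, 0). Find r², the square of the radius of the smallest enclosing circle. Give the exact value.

31.5625

Call the three points A, B, C in the order given.
Side lengths²: AB² = 10.25, AC² = 65, BC² = 126.25.
Since BC² = 126.25 ≥ 65 + 10.25 = 75.25, the angle opposite BC is not acute, so the smallest enclosing circle has BC as diameter.
Centre = midpoint of BC = (1.25, 3), r² = 126.25/4 = 31.5625.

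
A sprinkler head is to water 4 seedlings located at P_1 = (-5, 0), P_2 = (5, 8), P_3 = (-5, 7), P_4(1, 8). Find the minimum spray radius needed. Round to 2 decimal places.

A smallest enclosing disk is always determined by at most three of the input points on its boundary.
The farthest pair is P_1–P_2 with squared distance 164. The circle on this segment as diameter has centre (0, 4) and r² = 164/4 = 41.
Check P_3: distance² to centre = 34 ≤ 41, so it lies inside.
All remaining points lie in this disk, and no smaller disk contains both endpoints, so this is the minimum enclosing circle.
r = √41 ≈ 6.40.

6.40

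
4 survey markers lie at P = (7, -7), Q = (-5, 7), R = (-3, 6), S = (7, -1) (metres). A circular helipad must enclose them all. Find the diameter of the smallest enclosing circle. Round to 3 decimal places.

The farthest pair is P–Q with squared distance 340. The circle on this segment as diameter has centre (1, 0) and r² = 340/4 = 85.
Check R: distance² to centre = 52 ≤ 85, so it lies inside.
All remaining points lie in this disk, and no smaller disk contains both endpoints, so this is the minimum enclosing circle.
Diameter = 2r = 2√85 ≈ 18.439.

18.439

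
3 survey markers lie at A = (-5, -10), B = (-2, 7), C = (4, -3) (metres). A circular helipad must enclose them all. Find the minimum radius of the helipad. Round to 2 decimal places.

8.63

Side lengths²: AB² = 298, AC² = 130, BC² = 136.
Since AB² = 298 ≥ 136 + 130 = 266, the angle opposite AB is not acute, so the smallest enclosing circle has AB as diameter.
Centre = midpoint of AB = (-3.5, -1.5), r² = 298/4 = 74.5.
r = √(74.5) ≈ 8.63.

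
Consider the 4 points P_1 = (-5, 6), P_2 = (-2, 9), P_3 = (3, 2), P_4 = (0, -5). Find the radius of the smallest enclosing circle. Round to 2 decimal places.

7.07

The minimum enclosing circle of a finite set is fixed by two of the points (as a diameter) or three (as a circumcircle).
The farthest pair is P_2–P_4 with squared distance 200. The circle on this segment as diameter has centre (-1, 2) and r² = 200/4 = 50.
Check P_1: distance² to centre = 32 ≤ 50, so it lies inside.
All remaining points lie in this disk, and no smaller disk contains both endpoints, so this is the minimum enclosing circle.
r = √50 ≈ 7.07.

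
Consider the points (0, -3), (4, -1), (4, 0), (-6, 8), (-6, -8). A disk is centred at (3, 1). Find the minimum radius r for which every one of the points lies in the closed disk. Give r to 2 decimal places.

12.73

The required radius is the distance from (3, 1) to the farthest point.
Squared distances: 25, 5, 2, 130, 162.
Maximum is 162, attained at (-6, -8).
r = √162 ≈ 12.73.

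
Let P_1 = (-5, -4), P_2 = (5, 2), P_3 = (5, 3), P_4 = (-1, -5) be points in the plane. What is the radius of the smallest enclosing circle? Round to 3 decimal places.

6.103

By Welzl's lemma the MEC is supported by two points (diametrically opposite) or three points (on a circumcircle).
The farthest pair is P_1–P_3 with squared distance 149. The circle on this segment as diameter has centre (0, -0.5) and r² = 149/4 = 37.25.
Check P_2: distance² to centre = 31.25 ≤ 37.25, so it lies inside.
All remaining points lie in this disk, and no smaller disk contains both endpoints, so this is the minimum enclosing circle.
r = √(37.25) ≈ 6.103.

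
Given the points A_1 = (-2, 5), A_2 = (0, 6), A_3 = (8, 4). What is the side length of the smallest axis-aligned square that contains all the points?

The bounding box has width 10 and height 2.
An axis-aligned square enclosing the set must have side ≥ max(width, height).
So the minimum side is max(10, 2) = 10.

10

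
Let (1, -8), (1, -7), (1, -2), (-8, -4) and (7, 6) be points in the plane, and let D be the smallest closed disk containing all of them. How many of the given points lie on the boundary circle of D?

3

By Welzl's lemma the MEC is supported by two points (diametrically opposite) or three points (on a circumcircle).
The minimum enclosing circle is determined by three boundary points: (1, -8), (-8, -4), (7, 6).
Their circumcentre is (-13/30, 0.9) with r² = 36569/450.
The farthest remaining point (1, -7) is at distance² 29009/450 ≤ 36569/450.
The points at distance exactly r from the centre are (1, -8), (-8, -4), (7, 6) — 3 points.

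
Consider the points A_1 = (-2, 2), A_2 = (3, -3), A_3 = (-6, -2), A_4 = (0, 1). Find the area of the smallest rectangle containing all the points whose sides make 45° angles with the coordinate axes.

In coordinates u = x + y, v = x − y the rectangle is axis-aligned; the map (x,y)→(u,v) scales areas by 2.
u-values: 0, 0, -8, 1; range = 1 − (-8) = 9.
v-values: -4, 6, -4, -1; range = 6 − (-4) = 10.
Area = (9 × 10) / 2 = 45.

45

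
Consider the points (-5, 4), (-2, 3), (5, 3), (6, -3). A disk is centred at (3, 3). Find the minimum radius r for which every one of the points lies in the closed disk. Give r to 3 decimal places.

8.062

The required radius is the distance from (3, 3) to the farthest point.
Squared distances: 65, 25, 4, 45.
Maximum is 65, attained at (-5, 4).
r = √65 ≈ 8.062.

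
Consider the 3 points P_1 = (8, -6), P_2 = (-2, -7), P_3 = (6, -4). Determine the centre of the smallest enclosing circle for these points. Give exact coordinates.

(3, -6.5)

Side lengths²: P_1P_2² = 101, P_1P_3² = 8, P_2P_3² = 73.
Since P_1P_2² = 101 ≥ 73 + 8 = 81, the angle opposite P_1P_2 is not acute, so the smallest enclosing circle has P_1P_2 as diameter.
Centre = midpoint of P_1P_2 = (3, -6.5), r² = 101/4 = 25.25.
Centre = (3, -6.5).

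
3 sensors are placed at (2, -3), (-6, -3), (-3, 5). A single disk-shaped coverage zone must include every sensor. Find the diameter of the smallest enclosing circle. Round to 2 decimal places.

Call the three points A, B, C in the order given.
Side lengths²: AB² = 64, AC² = 89, BC² = 73.
Since AC² = 89 < 73 + 64 = 137, the triangle is acute, so the smallest enclosing circle is the circumcircle.
Circumcentre = (-2, 0.0625), r² = 25.37890625.
Diameter = 2r = 2√(25.37890625) ≈ 10.08.

10.08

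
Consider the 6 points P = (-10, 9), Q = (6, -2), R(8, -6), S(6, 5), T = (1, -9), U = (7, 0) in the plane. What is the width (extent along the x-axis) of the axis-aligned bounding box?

18

max x = 8, min x = -10, so width = 18.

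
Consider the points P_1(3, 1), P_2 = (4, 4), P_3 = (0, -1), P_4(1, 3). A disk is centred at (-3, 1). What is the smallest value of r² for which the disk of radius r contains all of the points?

The required radius is the distance from (-3, 1) to the farthest point.
Squared distances: 36, 58, 13, 20.
Maximum is 58, attained at P_2.

58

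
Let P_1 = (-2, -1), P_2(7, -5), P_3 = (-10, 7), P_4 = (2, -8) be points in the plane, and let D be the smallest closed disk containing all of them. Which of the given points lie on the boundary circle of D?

P_2, P_3

By Welzl's lemma the MEC is supported by two points (diametrically opposite) or three points (on a circumcircle).
The farthest pair is P_2–P_3 with squared distance 433. The circle on this segment as diameter has centre (-1.5, 1) and r² = 433/4 = 108.25.
Check P_1: distance² to centre = 4.25 ≤ 108.25, so it lies inside.
All remaining points lie in this disk, and no smaller disk contains both endpoints, so this is the minimum enclosing circle.
The points at distance exactly r from the centre are P_2, P_3 — 2 points.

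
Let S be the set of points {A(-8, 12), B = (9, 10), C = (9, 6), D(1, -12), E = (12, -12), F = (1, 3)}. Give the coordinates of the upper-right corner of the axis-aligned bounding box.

x-range [-8, 12], y-range [-12, 12].
The upper-right corner is (12, 12).

(12, 12)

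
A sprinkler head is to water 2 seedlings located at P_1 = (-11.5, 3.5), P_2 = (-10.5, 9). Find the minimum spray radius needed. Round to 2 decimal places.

The smallest circle enclosing two points has them as diameter endpoints.
Centre = midpoint = (-11, 6.25); r² = |P_1P_2|²/4 = 31.25/4 = 7.8125.
r = √(7.8125) ≈ 2.80.

2.80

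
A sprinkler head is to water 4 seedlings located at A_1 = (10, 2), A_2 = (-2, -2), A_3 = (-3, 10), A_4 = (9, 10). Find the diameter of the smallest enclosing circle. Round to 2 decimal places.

16.34

A smallest enclosing disk is always determined by at most three of the input points on its boundary.
The minimum enclosing circle is determined by three boundary points: A_2, A_3, A_4.
Their circumcentre is (3, 107/24) with r² = 38425/576.
The farthest remaining point A_1 is at distance² 31705/576 ≤ 38425/576.
Diameter = 2r = 2√(38425/576) ≈ 16.34.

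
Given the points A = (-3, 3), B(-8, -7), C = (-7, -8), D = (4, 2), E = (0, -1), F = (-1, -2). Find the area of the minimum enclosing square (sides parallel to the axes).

144

The bounding box has width 12 and height 11.
An axis-aligned square enclosing the set must have side ≥ max(width, height).
So the minimum side is max(12, 11) = 12.
Area = 12² = 144.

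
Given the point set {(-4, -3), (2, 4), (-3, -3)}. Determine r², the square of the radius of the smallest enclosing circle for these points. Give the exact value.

21.25

Call the three points A, B, C in the order given.
Side lengths²: AB² = 85, AC² = 1, BC² = 74.
Since AB² = 85 ≥ 74 + 1 = 75, the angle opposite AB is not acute, so the smallest enclosing circle has AB as diameter.
Centre = midpoint of AB = (-1, 0.5), r² = 85/4 = 21.25.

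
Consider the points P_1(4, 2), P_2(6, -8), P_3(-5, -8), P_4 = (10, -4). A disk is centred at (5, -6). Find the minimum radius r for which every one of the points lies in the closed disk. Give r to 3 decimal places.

The required radius is the distance from (5, -6) to the farthest point.
Squared distances: 65, 5, 104, 29.
Maximum is 104, attained at P_3.
r = √104 ≈ 10.198.

10.198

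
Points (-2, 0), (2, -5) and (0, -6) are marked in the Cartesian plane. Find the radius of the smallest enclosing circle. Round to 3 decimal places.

3.234

Call the three points A, B, C in the order given.
Side lengths²: AB² = 41, AC² = 40, BC² = 5.
Since AB² = 41 < 40 + 5 = 45, the triangle is acute, so the smallest enclosing circle is the circumcircle.
Circumcentre = (-5/14, -39/14), r² = 1025/98.
r = √(1025/98) ≈ 3.234.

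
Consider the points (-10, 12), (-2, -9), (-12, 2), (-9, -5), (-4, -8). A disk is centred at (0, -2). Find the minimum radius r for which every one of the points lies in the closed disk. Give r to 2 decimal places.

17.20

The required radius is the distance from (0, -2) to the farthest point.
Squared distances: 296, 53, 160, 90, 52.
Maximum is 296, attained at (-10, 12).
r = √296 ≈ 17.20.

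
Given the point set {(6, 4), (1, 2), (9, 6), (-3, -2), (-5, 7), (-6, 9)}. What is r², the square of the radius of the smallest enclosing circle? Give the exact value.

The minimum enclosing circle is determined by three boundary points: (9, 6), (-3, -2), (-6, 9).
Their circumcentre is (1, 5) with r² = 65.
The farthest remaining point (-5, 7) is at distance² 40 ≤ 65.

65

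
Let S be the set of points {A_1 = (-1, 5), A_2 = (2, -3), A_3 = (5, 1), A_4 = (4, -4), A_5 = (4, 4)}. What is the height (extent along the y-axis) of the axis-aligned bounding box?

max y = 5, min y = -4, so height = 9.

9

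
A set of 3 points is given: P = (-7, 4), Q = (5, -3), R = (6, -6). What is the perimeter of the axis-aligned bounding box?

46

Width = max x − min x = 6 − (-7) = 13.
Height = max y − min y = 4 − (-6) = 10.
Perimeter = 2(13 + 10) = 46.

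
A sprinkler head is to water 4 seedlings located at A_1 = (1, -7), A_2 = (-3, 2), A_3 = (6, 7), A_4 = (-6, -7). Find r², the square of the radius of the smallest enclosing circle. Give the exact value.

A smallest enclosing disk is always determined by at most three of the input points on its boundary.
The farthest pair is A_3–A_4 with squared distance 340. The circle on this segment as diameter has centre (0, 0) and r² = 340/4 = 85.
Check A_1: distance² to centre = 50 ≤ 85, so it lies inside.
All remaining points lie in this disk, and no smaller disk contains both endpoints, so this is the minimum enclosing circle.

85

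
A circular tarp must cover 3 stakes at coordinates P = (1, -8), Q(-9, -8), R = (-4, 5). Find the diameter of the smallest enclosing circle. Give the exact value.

Side lengths²: PQ² = 100, PR² = 194, QR² = 194.
Since QR² = 194 < 194 + 100 = 294, the triangle is acute, so the smallest enclosing circle is the circumcircle.
Circumcentre = (-4, -32/13), r² = 9409/169.
Diameter = 2r = 2√(9409/169) = 194/13.

194/13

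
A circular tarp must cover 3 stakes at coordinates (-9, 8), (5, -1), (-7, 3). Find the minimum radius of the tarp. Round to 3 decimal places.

8.322

Call the three points A, B, C in the order given.
Side lengths²: AB² = 277, AC² = 29, BC² = 160.
Since AB² = 277 ≥ 160 + 29 = 189, the angle opposite AB is not acute, so the smallest enclosing circle has AB as diameter.
Centre = midpoint of AB = (-2, 3.5), r² = 277/4 = 69.25.
r = √(69.25) ≈ 8.322.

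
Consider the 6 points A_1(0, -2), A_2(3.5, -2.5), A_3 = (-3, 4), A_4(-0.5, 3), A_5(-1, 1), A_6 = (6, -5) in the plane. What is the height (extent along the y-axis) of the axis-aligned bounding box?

max y = 4, min y = -5, so height = 9.

9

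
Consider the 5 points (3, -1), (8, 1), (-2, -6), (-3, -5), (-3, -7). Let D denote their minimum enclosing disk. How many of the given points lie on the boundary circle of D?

2

By Welzl's lemma the MEC is supported by two points (diametrically opposite) or three points (on a circumcircle).
The farthest pair is (8, 1)–(-3, -7) with squared distance 185. The circle on this segment as diameter has centre (2.5, -3) and r² = 185/4 = 46.25.
Check (3, -1): distance² to centre = 4.25 ≤ 46.25, so it lies inside.
All remaining points lie in this disk, and no smaller disk contains both endpoints, so this is the minimum enclosing circle.
The points at distance exactly r from the centre are (8, 1), (-3, -7) — 2 points.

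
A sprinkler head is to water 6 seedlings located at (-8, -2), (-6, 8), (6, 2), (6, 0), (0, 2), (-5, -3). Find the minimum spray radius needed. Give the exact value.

130/17

The minimum enclosing circle is determined by three boundary points: (-8, -2), (-6, 8), (6, 0).
Their circumcentre is (-24/17, 32/17) with r² = 16900/289.
The farthest remaining point (6, 2) is at distance² 15880/289 ≤ 16900/289.
r = √(16900/289) = 130/17.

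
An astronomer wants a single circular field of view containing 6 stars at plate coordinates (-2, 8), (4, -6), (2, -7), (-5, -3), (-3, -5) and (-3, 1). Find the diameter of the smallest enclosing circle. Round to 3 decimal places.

15.524

By Welzl's lemma the MEC is supported by two points (diametrically opposite) or three points (on a circumcircle).
The farthest pair is (-2, 8)–(2, -7) with squared distance 241. The circle on this segment as diameter has centre (0, 0.5) and r² = 241/4 = 60.25.
Check (4, -6): distance² to centre = 58.25 ≤ 60.25, so it lies inside.
All remaining points lie in this disk, and no smaller disk contains both endpoints, so this is the minimum enclosing circle.
Diameter = 2r = 2√(60.25) ≈ 15.524.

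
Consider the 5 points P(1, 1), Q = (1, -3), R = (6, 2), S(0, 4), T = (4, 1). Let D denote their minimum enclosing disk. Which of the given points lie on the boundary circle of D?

Q, R, S

A smallest enclosing disk is always determined by at most three of the input points on its boundary.
The minimum enclosing circle is determined by three boundary points: Q, R, S.
Their circumcentre is (2.25, 0.75) with r² = 15.625.
The farthest remaining point T is at distance² 3.125 ≤ 15.625.
The points at distance exactly r from the centre are Q, R, S — 3 points.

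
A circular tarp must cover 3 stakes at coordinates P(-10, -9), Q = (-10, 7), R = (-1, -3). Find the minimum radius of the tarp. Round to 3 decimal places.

8.085

Side lengths²: PQ² = 256, PR² = 117, QR² = 181.
Since PQ² = 256 < 181 + 117 = 298, the triangle is acute, so the smallest enclosing circle is the circumcircle.
Circumcentre = (-53/6, -1), r² = 2353/36.
r = √(2353/36) ≈ 8.085.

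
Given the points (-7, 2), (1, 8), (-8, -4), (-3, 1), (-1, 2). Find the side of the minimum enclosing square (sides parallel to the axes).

The bounding box has width 9 and height 12.
An axis-aligned square enclosing the set must have side ≥ max(width, height).
So the minimum side is max(9, 12) = 12.

12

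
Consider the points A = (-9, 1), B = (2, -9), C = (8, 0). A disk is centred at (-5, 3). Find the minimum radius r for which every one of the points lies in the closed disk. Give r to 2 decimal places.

The required radius is the distance from (-5, 3) to the farthest point.
Squared distances: 20, 193, 178.
Maximum is 193, attained at B.
r = √193 ≈ 13.89.

13.89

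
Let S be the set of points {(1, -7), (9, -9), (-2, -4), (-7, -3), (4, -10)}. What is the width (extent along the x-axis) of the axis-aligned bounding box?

16

max x = 9, min x = -7, so width = 16.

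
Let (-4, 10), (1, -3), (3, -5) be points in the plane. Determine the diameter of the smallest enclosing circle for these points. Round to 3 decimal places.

16.553

Call the three points A, B, C in the order given.
Side lengths²: AB² = 194, AC² = 274, BC² = 8.
Since AC² = 274 ≥ 194 + 8 = 202, the angle opposite AC is not acute, so the smallest enclosing circle has AC as diameter.
Centre = midpoint of AC = (-0.5, 2.5), r² = 274/4 = 68.5.
Diameter = 2r = 2√(68.5) ≈ 16.553.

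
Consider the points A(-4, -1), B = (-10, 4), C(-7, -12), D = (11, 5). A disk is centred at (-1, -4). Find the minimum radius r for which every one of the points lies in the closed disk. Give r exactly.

The required radius is the distance from (-1, -4) to the farthest point.
Squared distances: 18, 145, 100, 225.
Maximum is 225, attained at D.
r = √225 = 15.

15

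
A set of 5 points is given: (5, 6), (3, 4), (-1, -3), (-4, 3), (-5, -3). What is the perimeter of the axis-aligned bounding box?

38

Width = max x − min x = 5 − (-5) = 10.
Height = max y − min y = 6 − (-3) = 9.
Perimeter = 2(10 + 9) = 38.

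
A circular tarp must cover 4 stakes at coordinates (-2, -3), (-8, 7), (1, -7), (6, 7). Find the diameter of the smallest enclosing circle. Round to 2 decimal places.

17.67

A smallest enclosing disk is always determined by at most three of the input points on its boundary.
The minimum enclosing circle is determined by three boundary points: (-8, 7), (1, -7), (6, 7).
Their circumcentre is (-1, 45/28) with r² = 61217/784.
The farthest remaining point (-2, -3) is at distance² 17425/784 ≤ 61217/784.
Diameter = 2r = 2√(61217/784) ≈ 17.67.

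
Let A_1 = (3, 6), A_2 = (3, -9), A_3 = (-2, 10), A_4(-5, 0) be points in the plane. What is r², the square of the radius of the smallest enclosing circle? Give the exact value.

A smallest enclosing disk is always determined by at most three of the input points on its boundary.
The farthest pair is A_2–A_3 with squared distance 386. The circle on this segment as diameter has centre (0.5, 0.5) and r² = 386/4 = 96.5.
Check A_1: distance² to centre = 36.5 ≤ 96.5, so it lies inside.
All remaining points lie in this disk, and no smaller disk contains both endpoints, so this is the minimum enclosing circle.

96.5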